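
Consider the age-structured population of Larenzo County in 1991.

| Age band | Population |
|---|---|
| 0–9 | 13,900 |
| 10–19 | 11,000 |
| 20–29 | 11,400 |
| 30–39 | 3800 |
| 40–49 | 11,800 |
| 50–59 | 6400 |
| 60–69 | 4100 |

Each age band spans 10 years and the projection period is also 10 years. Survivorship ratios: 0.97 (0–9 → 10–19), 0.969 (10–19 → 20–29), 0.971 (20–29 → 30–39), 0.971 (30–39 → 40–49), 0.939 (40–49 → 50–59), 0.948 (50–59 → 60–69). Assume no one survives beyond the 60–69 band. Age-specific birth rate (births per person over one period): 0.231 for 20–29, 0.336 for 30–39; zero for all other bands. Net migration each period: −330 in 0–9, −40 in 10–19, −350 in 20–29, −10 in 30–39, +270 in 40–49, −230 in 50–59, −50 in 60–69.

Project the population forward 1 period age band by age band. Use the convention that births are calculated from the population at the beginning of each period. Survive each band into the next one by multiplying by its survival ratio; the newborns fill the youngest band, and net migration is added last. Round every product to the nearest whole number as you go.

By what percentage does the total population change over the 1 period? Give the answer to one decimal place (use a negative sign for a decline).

Let group 1 be 0–9 through group 7 = 60–69.
Period 1:
Births: 11400 * 0.231 = 2633  |  3800 * 0.336 = 1277 — total 3910
Group 2: 13900 * 0.97 = 13483
Group 3: 11000 * 0.969 = 10659
Group 4: 11400 * 0.971 = 11069
Group 5: 3800 * 0.971 = 3690
Group 6: 11800 * 0.939 = 11080
Group 7: 6400 * 0.948 = 6067
Net migration: Group 1 − 330 → 3580; Group 2 − 40 → 13443; Group 3 − 350 → 10309; Group 4 − 10 → 11059; Group 5 + 270 → 3960; Group 6 − 230 → 10850; Group 7 − 50 → 6017
End of period: [3580, 13443, 10309, 11059, 3960, 10850, 6017]
Total: 62400 → 59218; change = -3182; percentage change = -5.1%

-5.1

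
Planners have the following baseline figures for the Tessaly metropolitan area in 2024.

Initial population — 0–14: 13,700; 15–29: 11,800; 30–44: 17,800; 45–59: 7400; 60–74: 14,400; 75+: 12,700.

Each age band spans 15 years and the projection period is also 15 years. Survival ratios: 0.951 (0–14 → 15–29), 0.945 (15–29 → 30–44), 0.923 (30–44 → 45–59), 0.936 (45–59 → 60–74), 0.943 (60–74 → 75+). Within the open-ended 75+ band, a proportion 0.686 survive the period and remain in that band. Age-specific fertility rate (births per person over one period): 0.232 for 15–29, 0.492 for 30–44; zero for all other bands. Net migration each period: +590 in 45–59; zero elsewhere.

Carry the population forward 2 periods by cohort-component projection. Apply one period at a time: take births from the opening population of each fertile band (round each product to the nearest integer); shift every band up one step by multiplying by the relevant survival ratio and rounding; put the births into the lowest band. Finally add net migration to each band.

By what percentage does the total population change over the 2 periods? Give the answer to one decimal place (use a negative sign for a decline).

3.3

— Period 1 —
Births: 11800 * 0.232 = 2738  |  17800 * 0.492 = 8758 ⇒ total 11496
15–29: 13700 * 0.951 = 13029
30–44: 11800 * 0.945 = 11151
45–59: 17800 * 0.923 = 16429
60–74: 7400 * 0.936 = 6926
75+: 14400 * 0.943 + 12700 * 0.686 = 13579 + 8712 = 22291
Net migration: 45–59 + 590 → 17019
Giving 11496 / 13029 / 11151 / 17019 / 6926 / 22291.
— Period 2 —
Births: 13029 * 0.232 = 3023  |  11151 * 0.492 = 5486 ⇒ total 8509
15–29: 11496 * 0.951 = 10933
30–44: 13029 * 0.945 = 12312
45–59: 11151 * 0.923 = 10292
60–74: 17019 * 0.936 = 15930
75+: 6926 * 0.943 + 22291 * 0.686 = 6531 + 15292 = 21823
Net migration: 45–59 + 590 → 10882
Giving 8509 / 10933 / 12312 / 10882 / 15930 / 21823.
Total: 77800 → 80389; change = 2589; percentage change = 3.3%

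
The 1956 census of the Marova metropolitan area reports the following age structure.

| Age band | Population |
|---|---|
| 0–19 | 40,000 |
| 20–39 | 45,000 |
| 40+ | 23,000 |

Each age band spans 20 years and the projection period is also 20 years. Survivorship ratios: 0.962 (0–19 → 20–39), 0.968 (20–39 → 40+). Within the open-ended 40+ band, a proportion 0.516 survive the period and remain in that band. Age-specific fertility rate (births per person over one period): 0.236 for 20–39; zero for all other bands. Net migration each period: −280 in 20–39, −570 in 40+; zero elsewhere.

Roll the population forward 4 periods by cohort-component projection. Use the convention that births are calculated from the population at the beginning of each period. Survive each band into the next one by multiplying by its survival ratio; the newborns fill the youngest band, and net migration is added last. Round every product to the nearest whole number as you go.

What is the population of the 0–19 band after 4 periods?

(Groups numbered youngest = 1 to oldest = 3.)
— Period 1 —
Births: 45000 × 0.236 = 10620
Group 2: 40000 × 0.962 = 38480
Group 3: 45000 × 0.968 + 23000 × 0.516 = 43560 + 11868 = 55428
Net migration: Group 2 − 280 → 38200; Group 3 − 570 → 54858
Population now: 0–19=10620, 20–39=38200, 40+=54858
— Period 2 —
Births: 38200 × 0.236 = 9015
Group 2: 10620 × 0.962 = 10216
Group 3: 38200 × 0.968 + 54858 × 0.516 = 36978 + 28307 = 65285
Net migration: Group 2 − 280 → 9936; Group 3 − 570 → 64715
Population now: 0–19=9015, 20–39=9936, 40+=64715
— Period 3 —
Births: 9936 × 0.236 = 2345
Group 2: 9015 × 0.962 = 8672
Group 3: 9936 × 0.968 + 64715 × 0.516 = 9618 + 33393 = 43011
Net migration: Group 2 − 280 → 8392; Group 3 − 570 → 42441
Population now: 0–19=2345, 20–39=8392, 40+=42441
— Period 4 —
Births: 8392 × 0.236 = 1981
Group 2: 2345 × 0.962 = 2256
Group 3: 8392 × 0.968 + 42441 × 0.516 = 8123 + 21900 = 30023
Net migration: Group 2 − 280 → 1976; Group 3 − 570 → 29453
Population now: 0–19=1981, 20–39=1976, 40+=29453

1981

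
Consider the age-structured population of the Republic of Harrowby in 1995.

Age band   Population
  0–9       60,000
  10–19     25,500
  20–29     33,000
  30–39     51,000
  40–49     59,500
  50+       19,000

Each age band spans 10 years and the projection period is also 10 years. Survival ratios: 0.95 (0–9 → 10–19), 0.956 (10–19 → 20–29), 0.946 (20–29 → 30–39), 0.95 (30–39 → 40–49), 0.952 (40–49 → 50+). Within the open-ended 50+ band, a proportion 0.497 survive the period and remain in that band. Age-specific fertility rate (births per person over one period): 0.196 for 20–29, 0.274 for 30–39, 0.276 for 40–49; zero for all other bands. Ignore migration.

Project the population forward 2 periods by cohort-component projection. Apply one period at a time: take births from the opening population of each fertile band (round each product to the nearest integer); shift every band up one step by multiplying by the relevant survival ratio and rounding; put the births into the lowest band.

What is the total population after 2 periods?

(Bands numbered youngest = 1 to oldest = 6.)
[period 1]
Births: 33000 × 0.196 = 6468 ; 51000 × 0.274 = 13974 ; 59500 × 0.276 = 16422 ⇒ total 36864
Band 2: 60000 × 0.95 = 57000
Band 3: 25500 × 0.956 = 24378
Band 4: 33000 × 0.946 = 31218
Band 5: 51000 × 0.95 = 48450
Band 6: 59500 × 0.952 + 19000 × 0.497 = 56644 + 9443 = 66087
→ [36864, 57000, 24378, 31218, 48450, 66087]
[period 2]
Births: 24378 × 0.196 = 4778 ; 31218 × 0.274 = 8554 ; 48450 × 0.276 = 13372 ⇒ total 26704
Band 2: 36864 × 0.95 = 35021
Band 3: 57000 × 0.956 = 54492
Band 4: 24378 × 0.946 = 23062
Band 5: 31218 × 0.95 = 29657
Band 6: 48450 × 0.952 + 66087 × 0.497 = 46124 + 32845 = 78969
→ [26704, 35021, 54492, 23062, 29657, 78969]
Total after period 2: 26704 + 35021 + 54492 + 23062 + 29657 + 78969 = 247905

247905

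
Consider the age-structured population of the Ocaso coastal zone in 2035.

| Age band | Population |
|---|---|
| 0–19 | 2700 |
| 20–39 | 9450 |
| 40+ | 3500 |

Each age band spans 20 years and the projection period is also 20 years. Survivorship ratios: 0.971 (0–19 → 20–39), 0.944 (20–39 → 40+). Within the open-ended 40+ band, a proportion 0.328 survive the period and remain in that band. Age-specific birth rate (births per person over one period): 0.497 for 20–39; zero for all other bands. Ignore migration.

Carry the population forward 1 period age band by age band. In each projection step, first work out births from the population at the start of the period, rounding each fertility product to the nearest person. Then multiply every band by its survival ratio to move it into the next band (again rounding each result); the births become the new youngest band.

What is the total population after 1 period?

After projecting period 1:
Births: 9450 × 0.497 = 4697
20–39: 2700 × 0.971 = 2622
40+: 9450 × 0.944 + 3500 × 0.328 = 8921 + 1148 = 10069
Population now: 0–19=4697, 20–39=2622, 40+=10069
Total after period 1: 4697 + 2622 + 10069 = 17388

17388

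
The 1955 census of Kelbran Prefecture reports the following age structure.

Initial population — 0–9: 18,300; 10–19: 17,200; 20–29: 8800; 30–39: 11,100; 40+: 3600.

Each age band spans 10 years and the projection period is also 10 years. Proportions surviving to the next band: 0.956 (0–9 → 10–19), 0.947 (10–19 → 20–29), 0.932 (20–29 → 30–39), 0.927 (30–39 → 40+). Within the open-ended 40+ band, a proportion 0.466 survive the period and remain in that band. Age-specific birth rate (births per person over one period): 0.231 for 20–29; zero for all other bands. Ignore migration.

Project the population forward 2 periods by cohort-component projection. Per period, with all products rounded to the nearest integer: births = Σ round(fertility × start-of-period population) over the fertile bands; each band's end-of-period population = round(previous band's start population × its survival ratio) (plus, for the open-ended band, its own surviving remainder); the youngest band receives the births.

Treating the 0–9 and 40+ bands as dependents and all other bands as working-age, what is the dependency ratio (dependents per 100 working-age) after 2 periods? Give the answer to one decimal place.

50.3

Period 1.
Births: 8800 * 0.231 = 2033
10–19: 18300 * 0.956 = 17495
20–29: 17200 * 0.947 = 16288
30–39: 8800 * 0.932 = 8202
40+: 11100 * 0.927 + 3600 * 0.466 = 10290 + 1678 = 11968
→ [2033, 17495, 16288, 8202, 11968]
Period 2.
Births: 16288 * 0.231 = 3763
10–19: 2033 * 0.956 = 1944
20–29: 17495 * 0.947 = 16568
30–39: 16288 * 0.932 = 15180
40+: 8202 * 0.927 + 11968 * 0.466 = 7603 + 5577 = 13180
→ [3763, 1944, 16568, 15180, 13180]
Dependents (band 0–9 + band 40+) = 3763 + 13180 = 16943; working-age = 33692; ratio = 16943/33692 × 100 = 50.3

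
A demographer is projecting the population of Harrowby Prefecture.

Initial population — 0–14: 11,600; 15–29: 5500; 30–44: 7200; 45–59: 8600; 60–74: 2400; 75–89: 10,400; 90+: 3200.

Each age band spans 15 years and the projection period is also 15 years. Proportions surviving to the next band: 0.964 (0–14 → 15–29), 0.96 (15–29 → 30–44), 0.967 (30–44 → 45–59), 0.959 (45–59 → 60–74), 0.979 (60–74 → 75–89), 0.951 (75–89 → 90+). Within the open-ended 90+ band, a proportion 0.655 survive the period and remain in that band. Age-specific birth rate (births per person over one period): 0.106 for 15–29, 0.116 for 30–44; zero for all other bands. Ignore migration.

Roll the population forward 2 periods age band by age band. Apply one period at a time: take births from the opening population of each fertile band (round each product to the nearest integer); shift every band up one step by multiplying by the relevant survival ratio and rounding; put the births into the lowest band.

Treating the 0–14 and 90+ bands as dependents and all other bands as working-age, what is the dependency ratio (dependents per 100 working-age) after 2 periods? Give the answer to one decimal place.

37.2

Let group 1 be 0–14 through group 7 = 90+.
After projecting period 1:
Births: 5500 × 0.106 = 583 ; 7200 × 0.116 = 835 ⇒ total 1418
Group 2: 11600 × 0.964 = 11182
Group 3: 5500 × 0.96 = 5280
Group 4: 7200 × 0.967 = 6962
Group 5: 8600 × 0.959 = 8247
Group 6: 2400 × 0.979 = 2350
Group 7: 10400 × 0.951 + 3200 × 0.655 = 9890 + 2096 = 11986
Population now: 0–14=1418, 15–29=11182, 30–44=5280, 45–59=6962, 60–74=8247, 75–89=2350, 90+=11986
After projecting period 2:
Births: 11182 × 0.106 = 1185 ; 5280 × 0.116 = 612 ⇒ total 1797
Group 2: 1418 × 0.964 = 1367
Group 3: 11182 × 0.96 = 10735
Group 4: 5280 × 0.967 = 5106
Group 5: 6962 × 0.959 = 6677
Group 6: 8247 × 0.979 = 8074
Group 7: 2350 × 0.951 + 11986 × 0.655 = 2235 + 7851 = 10086
Population now: 0–14=1797, 15–29=1367, 30–44=10735, 45–59=5106, 60–74=6677, 75–89=8074, 90+=10086
Dependents (band 0–14 + band 90+) = 1797 + 10086 = 11883; working-age = 31959; ratio = 11883/31959 × 100 = 37.2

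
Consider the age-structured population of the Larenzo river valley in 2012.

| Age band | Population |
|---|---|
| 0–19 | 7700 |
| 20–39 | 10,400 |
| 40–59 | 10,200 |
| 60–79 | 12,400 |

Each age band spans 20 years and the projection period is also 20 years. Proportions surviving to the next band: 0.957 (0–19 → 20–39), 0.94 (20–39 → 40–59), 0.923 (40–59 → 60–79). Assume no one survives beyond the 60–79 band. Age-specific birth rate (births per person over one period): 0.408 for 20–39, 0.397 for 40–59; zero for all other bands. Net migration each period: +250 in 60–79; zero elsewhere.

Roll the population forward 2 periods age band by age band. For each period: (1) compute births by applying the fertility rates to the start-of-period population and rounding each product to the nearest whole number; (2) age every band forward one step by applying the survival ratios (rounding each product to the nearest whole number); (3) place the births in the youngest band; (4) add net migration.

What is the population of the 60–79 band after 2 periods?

Let group 1 be 0–19 through group 4 = 60–79.
Period 1.
Births: 10400 × 0.408 = 4243 ; 10200 × 0.397 = 4049 → 8292
Group 2: 7700 × 0.957 = 7369
Group 3: 10400 × 0.94 = 9776
Group 4: 10200 × 0.923 = 9415
Net migration: Group 4 + 250 → 9665
Giving 8292 / 7369 / 9776 / 9665.
Period 2.
Births: 7369 × 0.408 = 3007 ; 9776 × 0.397 = 3881 → 6888
Group 2: 8292 × 0.957 = 7935
Group 3: 7369 × 0.94 = 6927
Group 4: 9776 × 0.923 = 9023
Net migration: Group 4 + 250 → 9273
Giving 6888 / 7935 / 6927 / 9273.

9273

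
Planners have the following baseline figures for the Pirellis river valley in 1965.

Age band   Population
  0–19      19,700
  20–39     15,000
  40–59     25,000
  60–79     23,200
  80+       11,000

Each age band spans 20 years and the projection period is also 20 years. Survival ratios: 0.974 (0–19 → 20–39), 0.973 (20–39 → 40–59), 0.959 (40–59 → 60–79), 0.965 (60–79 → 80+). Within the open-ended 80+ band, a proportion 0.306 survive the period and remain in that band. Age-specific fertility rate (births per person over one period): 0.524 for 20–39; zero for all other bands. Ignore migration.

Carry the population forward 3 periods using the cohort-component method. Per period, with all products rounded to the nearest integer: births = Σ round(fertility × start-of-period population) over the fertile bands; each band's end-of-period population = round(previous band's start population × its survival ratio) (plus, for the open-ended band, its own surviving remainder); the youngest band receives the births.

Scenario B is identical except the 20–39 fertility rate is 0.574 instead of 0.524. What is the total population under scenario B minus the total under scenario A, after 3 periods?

2447

Call the bands 1 to 5, youngest first.
Period 1:
Births: 15000 × 0.524 = 7860
Band 2: 19700 × 0.974 = 19188
Band 3: 15000 × 0.973 = 14595
Band 4: 25000 × 0.959 = 23975
Band 5: 23200 × 0.965 + 11000 × 0.306 = 22388 + 3366 = 25754
Giving 7860 / 19188 / 14595 / 23975 / 25754.
Period 2:
Births: 19188 × 0.524 = 10055
Band 2: 7860 × 0.974 = 7656
Band 3: 19188 × 0.973 = 18670
Band 4: 14595 × 0.959 = 13997
Band 5: 23975 × 0.965 + 25754 × 0.306 = 23136 + 7881 = 31017
Giving 10055 / 7656 / 18670 / 13997 / 31017.
Period 3:
Births: 7656 × 0.524 = 4012
Band 2: 10055 × 0.974 = 9794
Band 3: 7656 × 0.973 = 7449
Band 4: 18670 × 0.959 = 17905
Band 5: 13997 × 0.965 + 31017 × 0.306 = 13507 + 9491 = 22998
Giving 4012 / 9794 / 7449 / 17905 / 22998.
Scenario A total after 3 periods: 62158
Scenario B projection —
Period 1:
Births: 15000 × 0.574 = 8610
Band 2: 19700 × 0.974 = 19188
Band 3: 15000 × 0.973 = 14595
Band 4: 25000 × 0.959 = 23975
Band 5: 23200 × 0.965 + 11000 × 0.306 = 22388 + 3366 = 25754
Giving 8610 / 19188 / 14595 / 23975 / 25754.
Period 2:
Births: 19188 × 0.574 = 11014
Band 2: 8610 × 0.974 = 8386
Band 3: 19188 × 0.973 = 18670
Band 4: 14595 × 0.959 = 13997
Band 5: 23975 × 0.965 + 25754 × 0.306 = 23136 + 7881 = 31017
Giving 11014 / 8386 / 18670 / 13997 / 31017.
Period 3:
Births: 8386 × 0.574 = 4814
Band 2: 11014 × 0.974 = 10728
Band 3: 8386 × 0.973 = 8160
Band 4: 18670 × 0.959 = 17905
Band 5: 13997 × 0.965 + 31017 × 0.306 = 13507 + 9491 = 22998
Giving 4814 / 10728 / 8160 / 17905 / 22998.
Scenario B total after 3 periods: 64605
Difference B − A = 64605 − 62158 = 2447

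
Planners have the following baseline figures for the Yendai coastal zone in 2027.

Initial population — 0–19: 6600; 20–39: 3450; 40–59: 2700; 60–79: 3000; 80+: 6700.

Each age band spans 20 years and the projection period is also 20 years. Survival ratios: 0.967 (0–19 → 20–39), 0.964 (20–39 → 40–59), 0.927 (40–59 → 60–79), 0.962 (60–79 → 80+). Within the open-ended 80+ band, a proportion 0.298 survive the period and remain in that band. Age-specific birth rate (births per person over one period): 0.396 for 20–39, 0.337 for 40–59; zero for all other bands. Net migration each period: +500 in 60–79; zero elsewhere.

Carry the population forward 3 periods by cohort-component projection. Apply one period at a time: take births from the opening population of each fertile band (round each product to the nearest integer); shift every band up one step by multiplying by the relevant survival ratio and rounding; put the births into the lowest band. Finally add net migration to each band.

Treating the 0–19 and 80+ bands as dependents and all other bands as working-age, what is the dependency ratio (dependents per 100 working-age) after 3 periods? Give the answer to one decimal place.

Period 1:
Births: 3450 * 0.396 = 1366, 2700 * 0.337 = 910 → total 2276
20–39: 6600 * 0.967 = 6382
40–59: 3450 * 0.964 = 3326
60–79: 2700 * 0.927 = 2503
80+: 3000 * 0.962 + 6700 * 0.298 = 2886 + 1997 = 4883
Net migration: 60–79 + 500 → 3003
End of period: [2276, 6382, 3326, 3003, 4883]
Period 2:
Births: 6382 * 0.396 = 2527, 3326 * 0.337 = 1121 → total 3648
20–39: 2276 * 0.967 = 2201
40–59: 6382 * 0.964 = 6152
60–79: 3326 * 0.927 = 3083
80+: 3003 * 0.962 + 4883 * 0.298 = 2889 + 1455 = 4344
Net migration: 60–79 + 500 → 3583
End of period: [3648, 2201, 6152, 3583, 4344]
Period 3:
Births: 2201 * 0.396 = 872, 6152 * 0.337 = 2073 → total 2945
20–39: 3648 * 0.967 = 3528
40–59: 2201 * 0.964 = 2122
60–79: 6152 * 0.927 = 5703
80+: 3583 * 0.962 + 4344 * 0.298 = 3447 + 1295 = 4742
Net migration: 60–79 + 500 → 6203
End of period: [2945, 3528, 2122, 6203, 4742]
Dependents (band 0–19 + band 80+) = 2945 + 4742 = 7687; working-age = 11853; ratio = 7687/11853 × 100 = 64.9

64.9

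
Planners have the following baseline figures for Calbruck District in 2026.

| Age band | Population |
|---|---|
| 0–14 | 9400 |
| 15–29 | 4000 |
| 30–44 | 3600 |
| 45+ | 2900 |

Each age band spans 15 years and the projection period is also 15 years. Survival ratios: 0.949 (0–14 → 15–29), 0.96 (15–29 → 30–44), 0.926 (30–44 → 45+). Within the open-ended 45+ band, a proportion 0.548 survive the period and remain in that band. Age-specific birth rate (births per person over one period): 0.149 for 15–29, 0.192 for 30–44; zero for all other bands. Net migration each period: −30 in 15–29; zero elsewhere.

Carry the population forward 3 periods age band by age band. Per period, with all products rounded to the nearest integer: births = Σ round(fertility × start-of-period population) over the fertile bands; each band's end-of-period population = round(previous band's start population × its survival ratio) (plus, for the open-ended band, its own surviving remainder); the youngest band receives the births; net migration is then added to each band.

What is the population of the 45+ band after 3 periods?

11330

Period 1:
Births: 4000 * 0.149 = 596 ; 3600 * 0.192 = 691 → 1287
15–29: 9400 * 0.949 = 8921
30–44: 4000 * 0.96 = 3840
45+: 3600 * 0.926 + 2900 * 0.548 = 3334 + 1589 = 4923
Net migration: 15–29 − 30 → 8891
Population now: 0–14=1287, 15–29=8891, 30–44=3840, 45+=4923
Period 2:
Births: 8891 * 0.149 = 1325 ; 3840 * 0.192 = 737 → 2062
15–29: 1287 * 0.949 = 1221
30–44: 8891 * 0.96 = 8535
45+: 3840 * 0.926 + 4923 * 0.548 = 3556 + 2698 = 6254
Net migration: 15–29 − 30 → 1191
Population now: 0–14=2062, 15–29=1191, 30–44=8535, 45+=6254
Period 3:
Births: 1191 * 0.149 = 177 ; 8535 * 0.192 = 1639 → 1816
15–29: 2062 * 0.949 = 1957
30–44: 1191 * 0.96 = 1143
45+: 8535 * 0.926 + 6254 * 0.548 = 7903 + 3427 = 11330
Net migration: 15–29 − 30 → 1927
Population now: 0–14=1816, 15–29=1927, 30–44=1143, 45+=11330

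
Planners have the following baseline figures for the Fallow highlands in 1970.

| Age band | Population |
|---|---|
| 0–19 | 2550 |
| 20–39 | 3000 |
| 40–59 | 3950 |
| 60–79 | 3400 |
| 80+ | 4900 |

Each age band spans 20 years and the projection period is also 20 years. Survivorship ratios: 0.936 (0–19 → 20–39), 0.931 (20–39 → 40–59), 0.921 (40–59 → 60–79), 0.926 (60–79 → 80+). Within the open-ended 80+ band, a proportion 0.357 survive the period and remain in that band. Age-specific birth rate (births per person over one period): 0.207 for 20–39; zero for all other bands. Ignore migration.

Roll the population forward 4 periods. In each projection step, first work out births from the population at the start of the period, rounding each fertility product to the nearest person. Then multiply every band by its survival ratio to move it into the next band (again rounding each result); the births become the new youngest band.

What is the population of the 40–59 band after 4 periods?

Let band 1 be 0–19 through band 5 = 80+.
After projecting period 1:
Births: 3000 * 0.207 = 621
Band 2: 2550 * 0.936 = 2387
Band 3: 3000 * 0.931 = 2793
Band 4: 3950 * 0.921 = 3638
Band 5: 3400 * 0.926 + 4900 * 0.357 = 3148 + 1749 = 4897
Population now: 0–19=621, 20–39=2387, 40–59=2793, 60–79=3638, 80+=4897
After projecting period 2:
Births: 2387 * 0.207 = 494
Band 2: 621 * 0.936 = 581
Band 3: 2387 * 0.931 = 2222
Band 4: 2793 * 0.921 = 2572
Band 5: 3638 * 0.926 + 4897 * 0.357 = 3369 + 1748 = 5117
Population now: 0–19=494, 20–39=581, 40–59=2222, 60–79=2572, 80+=5117
After projecting period 3:
Births: 581 * 0.207 = 120
Band 2: 494 * 0.936 = 462
Band 3: 581 * 0.931 = 541
Band 4: 2222 * 0.921 = 2046
Band 5: 2572 * 0.926 + 5117 * 0.357 = 2382 + 1827 = 4209
Population now: 0–19=120, 20–39=462, 40–59=541, 60–79=2046, 80+=4209
After projecting period 4:
Births: 462 * 0.207 = 96
Band 2: 120 * 0.936 = 112
Band 3: 462 * 0.931 = 430
Band 4: 541 * 0.921 = 498
Band 5: 2046 * 0.926 + 4209 * 0.357 = 1895 + 1503 = 3398
Population now: 0–19=96, 20–39=112, 40–59=430, 60–79=498, 80+=3398

430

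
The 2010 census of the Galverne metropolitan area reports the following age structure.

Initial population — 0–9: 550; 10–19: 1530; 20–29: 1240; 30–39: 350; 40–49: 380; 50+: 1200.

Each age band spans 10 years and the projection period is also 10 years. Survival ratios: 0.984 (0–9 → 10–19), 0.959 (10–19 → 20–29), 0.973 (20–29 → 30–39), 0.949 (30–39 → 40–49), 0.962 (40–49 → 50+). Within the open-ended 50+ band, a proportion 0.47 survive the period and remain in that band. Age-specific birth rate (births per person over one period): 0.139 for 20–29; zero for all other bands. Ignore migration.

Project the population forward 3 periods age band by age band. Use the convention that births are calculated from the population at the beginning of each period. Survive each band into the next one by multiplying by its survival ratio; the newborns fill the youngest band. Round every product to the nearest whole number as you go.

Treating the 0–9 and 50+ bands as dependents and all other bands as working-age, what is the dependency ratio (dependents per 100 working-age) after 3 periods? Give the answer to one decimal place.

68.8

(Bands numbered youngest = 1 to oldest = 6.)
— Period 1 —
Births: 1240 × 0.139 = 172
Band 2: 550 × 0.984 = 541
Band 3: 1530 × 0.959 = 1467
Band 4: 1240 × 0.973 = 1207
Band 5: 350 × 0.949 = 332
Band 6: 380 × 0.962 + 1200 × 0.47 = 366 + 564 = 930
Giving 172 / 541 / 1467 / 1207 / 332 / 930.
— Period 2 —
Births: 1467 × 0.139 = 204
Band 2: 172 × 0.984 = 169
Band 3: 541 × 0.959 = 519
Band 4: 1467 × 0.973 = 1427
Band 5: 1207 × 0.949 = 1145
Band 6: 332 × 0.962 + 930 × 0.47 = 319 + 437 = 756
Giving 204 / 169 / 519 / 1427 / 1145 / 756.
— Period 3 —
Births: 519 × 0.139 = 72
Band 2: 204 × 0.984 = 201
Band 3: 169 × 0.959 = 162
Band 4: 519 × 0.973 = 505
Band 5: 1427 × 0.949 = 1354
Band 6: 1145 × 0.962 + 756 × 0.47 = 1101 + 355 = 1456
Giving 72 / 201 / 162 / 505 / 1354 / 1456.
Dependents (band 0–9 + band 50+) = 72 + 1456 = 1528; working-age = 2222; ratio = 1528/2222 × 100 = 68.8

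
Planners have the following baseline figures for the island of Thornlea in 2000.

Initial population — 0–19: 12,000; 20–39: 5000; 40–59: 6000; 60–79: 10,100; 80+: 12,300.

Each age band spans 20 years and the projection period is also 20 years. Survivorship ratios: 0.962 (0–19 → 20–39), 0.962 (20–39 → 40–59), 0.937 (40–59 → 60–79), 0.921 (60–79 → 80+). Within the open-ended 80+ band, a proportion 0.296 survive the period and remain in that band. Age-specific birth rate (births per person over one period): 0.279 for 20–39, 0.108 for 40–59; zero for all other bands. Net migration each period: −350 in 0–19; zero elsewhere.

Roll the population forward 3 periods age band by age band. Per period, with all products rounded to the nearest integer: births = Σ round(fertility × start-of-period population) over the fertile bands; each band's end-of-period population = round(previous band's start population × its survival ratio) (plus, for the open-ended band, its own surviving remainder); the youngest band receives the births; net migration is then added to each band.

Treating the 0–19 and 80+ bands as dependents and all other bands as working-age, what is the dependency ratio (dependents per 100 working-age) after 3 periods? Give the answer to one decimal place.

53.3

Let band 1 be 0–19 through band 5 = 80+.
After projecting period 1:
Births: 5000 × 0.279 = 1395, 6000 × 0.108 = 648 — total 2043
Band 2: 12000 × 0.962 = 11544
Band 3: 5000 × 0.962 = 4810
Band 4: 6000 × 0.937 = 5622
Band 5: 10100 × 0.921 + 12300 × 0.296 = 9302 + 3641 = 12943
Net migration: Band 1 − 350 → 1693
Population now: 0–19=1693, 20–39=11544, 40–59=4810, 60–79=5622, 80+=12943
After projecting period 2:
Births: 11544 × 0.279 = 3221, 4810 × 0.108 = 519 — total 3740
Band 2: 1693 × 0.962 = 1629
Band 3: 11544 × 0.962 = 11105
Band 4: 4810 × 0.937 = 4507
Band 5: 5622 × 0.921 + 12943 × 0.296 = 5178 + 3831 = 9009
Net migration: Band 1 − 350 → 3390
Population now: 0–19=3390, 20–39=1629, 40–59=11105, 60–79=4507, 80+=9009
After projecting period 3:
Births: 1629 × 0.279 = 454, 11105 × 0.108 = 1199 — total 1653
Band 2: 3390 × 0.962 = 3261
Band 3: 1629 × 0.962 = 1567
Band 4: 11105 × 0.937 = 10405
Band 5: 4507 × 0.921 + 9009 × 0.296 = 4151 + 2667 = 6818
Net migration: Band 1 − 350 → 1303
Population now: 0–19=1303, 20–39=3261, 40–59=1567, 60–79=10405, 80+=6818
Dependents (band 0–19 + band 80+) = 1303 + 6818 = 8121; working-age = 15233; ratio = 8121/15233 × 100 = 53.3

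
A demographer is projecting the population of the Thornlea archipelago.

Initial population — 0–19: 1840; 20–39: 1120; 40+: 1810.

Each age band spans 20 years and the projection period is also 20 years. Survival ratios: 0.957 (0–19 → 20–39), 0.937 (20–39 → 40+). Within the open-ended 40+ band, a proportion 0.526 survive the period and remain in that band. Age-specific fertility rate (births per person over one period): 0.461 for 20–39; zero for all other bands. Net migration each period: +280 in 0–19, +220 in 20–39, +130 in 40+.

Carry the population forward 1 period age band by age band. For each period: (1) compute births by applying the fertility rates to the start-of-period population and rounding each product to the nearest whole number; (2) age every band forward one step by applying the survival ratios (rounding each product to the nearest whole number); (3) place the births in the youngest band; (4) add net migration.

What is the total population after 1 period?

4908

Let band 1 be 0–19 through band 3 = 40+.
Period 1:
Births: 1120 × 0.461 = 516
Band 2: 1840 × 0.957 = 1761
Band 3: 1120 × 0.937 + 1810 × 0.526 = 1049 + 952 = 2001
Net migration: Band 1 + 280 → 796; Band 2 + 220 → 1981; Band 3 + 130 → 2131
Population now: 0–19=796, 20–39=1981, 40+=2131
Total after period 1: 796 + 1981 + 2131 = 4908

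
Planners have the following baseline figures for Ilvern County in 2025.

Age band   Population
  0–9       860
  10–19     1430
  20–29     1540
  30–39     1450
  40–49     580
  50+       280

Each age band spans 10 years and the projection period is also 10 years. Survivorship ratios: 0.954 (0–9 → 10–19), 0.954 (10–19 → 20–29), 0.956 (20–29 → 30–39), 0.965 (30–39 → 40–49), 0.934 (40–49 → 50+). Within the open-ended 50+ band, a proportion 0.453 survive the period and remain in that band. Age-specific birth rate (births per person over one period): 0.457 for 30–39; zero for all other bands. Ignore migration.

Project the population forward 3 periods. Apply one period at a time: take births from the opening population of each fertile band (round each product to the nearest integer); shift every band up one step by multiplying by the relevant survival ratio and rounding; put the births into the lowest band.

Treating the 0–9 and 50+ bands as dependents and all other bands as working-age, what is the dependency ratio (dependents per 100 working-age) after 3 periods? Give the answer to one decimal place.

81.5

Call the groups 1 to 6, youngest first.
After projecting period 1:
Births: 1450 × 0.457 = 663
Group 2: 860 × 0.954 = 820
Group 3: 1430 × 0.954 = 1364
Group 4: 1540 × 0.956 = 1472
Group 5: 1450 × 0.965 = 1399
Group 6: 580 × 0.934 + 280 × 0.453 = 542 + 127 = 669
Population now: 0–9=663, 10–19=820, 20–29=1364, 30–39=1472, 40–49=1399, 50+=669
After projecting period 2:
Births: 1472 × 0.457 = 673
Group 2: 663 × 0.954 = 633
Group 3: 820 × 0.954 = 782
Group 4: 1364 × 0.956 = 1304
Group 5: 1472 × 0.965 = 1420
Group 6: 1399 × 0.934 + 669 × 0.453 = 1307 + 303 = 1610
Population now: 0–9=673, 10–19=633, 20–29=782, 30–39=1304, 40–49=1420, 50+=1610
After projecting period 3:
Births: 1304 × 0.457 = 596
Group 2: 673 × 0.954 = 642
Group 3: 633 × 0.954 = 604
Group 4: 782 × 0.956 = 748
Group 5: 1304 × 0.965 = 1258
Group 6: 1420 × 0.934 + 1610 × 0.453 = 1326 + 729 = 2055
Population now: 0–9=596, 10–19=642, 20–29=604, 30–39=748, 40–49=1258, 50+=2055
Dependents (band 0–9 + band 50+) = 596 + 2055 = 2651; working-age = 3252; ratio = 2651/3252 × 100 = 81.5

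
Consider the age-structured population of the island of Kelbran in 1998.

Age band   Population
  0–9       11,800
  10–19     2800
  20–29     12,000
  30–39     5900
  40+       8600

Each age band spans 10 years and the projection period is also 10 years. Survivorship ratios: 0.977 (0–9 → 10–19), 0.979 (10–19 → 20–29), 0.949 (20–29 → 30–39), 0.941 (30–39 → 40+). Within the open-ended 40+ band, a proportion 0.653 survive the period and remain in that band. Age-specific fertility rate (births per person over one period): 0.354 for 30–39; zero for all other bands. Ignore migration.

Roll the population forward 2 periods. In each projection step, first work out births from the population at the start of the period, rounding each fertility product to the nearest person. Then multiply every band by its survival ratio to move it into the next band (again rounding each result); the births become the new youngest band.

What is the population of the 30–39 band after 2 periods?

Period 1.
Births: 5900 * 0.354 = 2089
10–19: 11800 * 0.977 = 11529
20–29: 2800 * 0.979 = 2741
30–39: 12000 * 0.949 = 11388
40+: 5900 * 0.941 + 8600 * 0.653 = 5552 + 5616 = 11168
→ [2089, 11529, 2741, 11388, 11168]
Period 2.
Births: 11388 * 0.354 = 4031
10–19: 2089 * 0.977 = 2041
20–29: 11529 * 0.979 = 11287
30–39: 2741 * 0.949 = 2601
40+: 11388 * 0.941 + 11168 * 0.653 = 10716 + 7293 = 18009
→ [4031, 2041, 11287, 2601, 18009]

2601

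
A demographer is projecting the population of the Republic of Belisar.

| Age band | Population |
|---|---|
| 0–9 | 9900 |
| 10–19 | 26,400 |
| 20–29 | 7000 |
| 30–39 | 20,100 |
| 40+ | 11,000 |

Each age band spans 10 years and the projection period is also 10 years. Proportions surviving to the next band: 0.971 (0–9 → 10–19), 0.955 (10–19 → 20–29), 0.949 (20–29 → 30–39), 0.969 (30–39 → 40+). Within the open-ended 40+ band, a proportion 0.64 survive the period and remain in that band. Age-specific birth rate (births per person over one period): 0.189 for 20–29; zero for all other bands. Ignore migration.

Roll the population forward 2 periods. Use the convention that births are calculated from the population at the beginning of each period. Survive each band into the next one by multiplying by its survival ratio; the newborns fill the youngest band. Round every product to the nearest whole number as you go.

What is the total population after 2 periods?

— Period 1 —
Births: 7000 × 0.189 = 1323
10–19: 9900 × 0.971 = 9613
20–29: 26400 × 0.955 = 25212
30–39: 7000 × 0.949 = 6643
40+: 20100 × 0.969 + 11000 × 0.64 = 19477 + 7040 = 26517
End of period: [1323, 9613, 25212, 6643, 26517]
— Period 2 —
Births: 25212 × 0.189 = 4765
10–19: 1323 × 0.971 = 1285
20–29: 9613 × 0.955 = 9180
30–39: 25212 × 0.949 = 23926
40+: 6643 × 0.969 + 26517 × 0.64 = 6437 + 16971 = 23408
End of period: [4765, 1285, 9180, 23926, 23408]
Total after period 2: 4765 + 1285 + 9180 + 23926 + 23408 = 62564

62564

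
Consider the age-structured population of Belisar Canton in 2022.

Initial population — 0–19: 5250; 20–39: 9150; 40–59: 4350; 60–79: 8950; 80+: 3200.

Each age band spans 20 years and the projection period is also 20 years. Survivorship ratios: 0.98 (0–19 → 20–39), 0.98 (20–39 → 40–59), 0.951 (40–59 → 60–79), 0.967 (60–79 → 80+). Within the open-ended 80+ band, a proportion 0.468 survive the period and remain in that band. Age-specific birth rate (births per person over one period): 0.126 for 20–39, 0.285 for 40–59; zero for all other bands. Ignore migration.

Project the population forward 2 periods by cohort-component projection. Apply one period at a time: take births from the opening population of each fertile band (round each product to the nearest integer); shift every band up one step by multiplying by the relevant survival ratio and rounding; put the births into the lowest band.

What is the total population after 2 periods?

27871

Numbering the groups 1..5 from youngest to oldest:
[period 1]
Births: 9150 × 0.126 = 1153  |  4350 × 0.285 = 1240 → 2393
Group 2: 5250 × 0.98 = 5145
Group 3: 9150 × 0.98 = 8967
Group 4: 4350 × 0.951 = 4137
Group 5: 8950 × 0.967 + 3200 × 0.468 = 8655 + 1498 = 10153
Giving 2393 / 5145 / 8967 / 4137 / 10153.
[period 2]
Births: 5145 × 0.126 = 648  |  8967 × 0.285 = 2556 → 3204
Group 2: 2393 × 0.98 = 2345
Group 3: 5145 × 0.98 = 5042
Group 4: 8967 × 0.951 = 8528
Group 5: 4137 × 0.967 + 10153 × 0.468 = 4000 + 4752 = 8752
Giving 3204 / 2345 / 5042 / 8528 / 8752.
Total after period 2: 3204 + 2345 + 5042 + 8528 + 8752 = 27871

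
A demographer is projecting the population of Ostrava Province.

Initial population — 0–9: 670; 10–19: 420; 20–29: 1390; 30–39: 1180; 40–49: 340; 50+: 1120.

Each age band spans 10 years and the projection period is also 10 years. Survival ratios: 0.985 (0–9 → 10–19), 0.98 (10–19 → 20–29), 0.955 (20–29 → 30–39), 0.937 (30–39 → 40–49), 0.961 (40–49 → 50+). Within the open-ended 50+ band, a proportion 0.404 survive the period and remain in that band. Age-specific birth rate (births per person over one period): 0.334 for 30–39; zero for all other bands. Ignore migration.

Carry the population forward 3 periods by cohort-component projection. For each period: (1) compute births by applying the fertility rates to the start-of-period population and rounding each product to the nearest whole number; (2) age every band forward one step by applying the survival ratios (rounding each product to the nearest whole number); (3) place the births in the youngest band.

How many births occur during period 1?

After projecting period 1:
Births: 1180 * 0.334 = 394
10–19: 670 * 0.985 = 660
20–29: 420 * 0.98 = 412
30–39: 1390 * 0.955 = 1327
40–49: 1180 * 0.937 = 1106
50+: 340 * 0.961 + 1120 * 0.404 = 327 + 452 = 779
→ [394, 660, 412, 1327, 1106, 779]

394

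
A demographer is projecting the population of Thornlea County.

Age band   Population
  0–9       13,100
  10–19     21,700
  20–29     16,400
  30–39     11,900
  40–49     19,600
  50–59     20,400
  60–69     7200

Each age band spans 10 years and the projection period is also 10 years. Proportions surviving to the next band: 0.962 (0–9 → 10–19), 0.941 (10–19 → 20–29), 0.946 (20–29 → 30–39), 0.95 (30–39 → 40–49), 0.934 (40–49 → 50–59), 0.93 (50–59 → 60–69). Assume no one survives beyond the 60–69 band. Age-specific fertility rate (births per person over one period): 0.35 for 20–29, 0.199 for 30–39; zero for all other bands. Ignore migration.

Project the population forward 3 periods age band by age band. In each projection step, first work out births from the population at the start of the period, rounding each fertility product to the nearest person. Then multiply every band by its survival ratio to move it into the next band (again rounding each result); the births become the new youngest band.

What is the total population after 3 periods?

78333

— Period 1 —
Births: 16400 × 0.35 = 5740, 11900 × 0.199 = 2368 ⇒ total 8108
10–19: 13100 × 0.962 = 12602
20–29: 21700 × 0.941 = 20420
30–39: 16400 × 0.946 = 15514
40–49: 11900 × 0.95 = 11305
50–59: 19600 × 0.934 = 18306
60–69: 20400 × 0.93 = 18972
End of period: [8108, 12602, 20420, 15514, 11305, 18306, 18972]
— Period 2 —
Births: 20420 × 0.35 = 7147, 15514 × 0.199 = 3087 ⇒ total 10234
10–19: 8108 × 0.962 = 7800
20–29: 12602 × 0.941 = 11858
30–39: 20420 × 0.946 = 19317
40–49: 15514 × 0.95 = 14738
50–59: 11305 × 0.934 = 10559
60–69: 18306 × 0.93 = 17025
End of period: [10234, 7800, 11858, 19317, 14738, 10559, 17025]
— Period 3 —
Births: 11858 × 0.35 = 4150, 19317 × 0.199 = 3844 ⇒ total 7994
10–19: 10234 × 0.962 = 9845
20–29: 7800 × 0.941 = 7340
30–39: 11858 × 0.946 = 11218
40–49: 19317 × 0.95 = 18351
50–59: 14738 × 0.934 = 13765
60–69: 10559 × 0.93 = 9820
End of period: [7994, 9845, 7340, 11218, 18351, 13765, 9820]
Total after period 3: 7994 + 9845 + 7340 + 11218 + 18351 + 13765 + 9820 = 78333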